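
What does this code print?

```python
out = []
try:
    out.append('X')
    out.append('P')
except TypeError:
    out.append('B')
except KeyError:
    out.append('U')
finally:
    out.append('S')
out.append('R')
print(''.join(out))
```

Execution trace: 'X' (try body) → 'P' (try body, no exception) → 'S' (finally) → 'R' (after the try/except). Output: XPSR

Answer: XPSR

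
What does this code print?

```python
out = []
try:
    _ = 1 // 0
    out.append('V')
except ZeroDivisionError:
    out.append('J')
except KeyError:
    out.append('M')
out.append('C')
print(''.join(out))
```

Execution trace: 'J' (except ZeroDivisionError) → 'C' (after the try/except). Output: JC

Answer: JC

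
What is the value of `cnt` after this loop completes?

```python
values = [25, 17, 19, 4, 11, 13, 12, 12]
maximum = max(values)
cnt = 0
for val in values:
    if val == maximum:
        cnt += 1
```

Count of max value 25 in [25, 17, 19, 4, 11, 13, 12, 12]
`cnt` takes the values: 0 → 1

Answer: 1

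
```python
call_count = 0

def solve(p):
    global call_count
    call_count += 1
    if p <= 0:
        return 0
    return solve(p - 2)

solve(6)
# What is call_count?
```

Linear recursion stepping by 2: 4 calls from p=6 down to ≤0.

Answer: 4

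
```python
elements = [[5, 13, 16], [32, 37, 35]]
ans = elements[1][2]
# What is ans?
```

Trace:
`elements = [[5, 13, 16], [32, 37, 35]]` → elements = [[5, 13, 16], [32, 37, 35]]
`ans = elements[1][2]` → ans = 35
So ans = 35

Answer: 35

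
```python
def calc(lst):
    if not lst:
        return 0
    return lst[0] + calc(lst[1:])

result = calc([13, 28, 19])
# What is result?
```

13 + 28 + 19 + 0 = 60

Answer: 60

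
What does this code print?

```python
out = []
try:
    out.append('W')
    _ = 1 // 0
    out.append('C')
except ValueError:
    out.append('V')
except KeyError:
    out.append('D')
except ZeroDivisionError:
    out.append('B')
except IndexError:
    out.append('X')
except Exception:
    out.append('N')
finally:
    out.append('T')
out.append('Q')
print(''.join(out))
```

Execution trace: 'W' (try body) → 'B' (except ZeroDivisionError) → 'T' (finally) → 'Q' (after the try/except). Output: WBTQ

Answer: WBTQ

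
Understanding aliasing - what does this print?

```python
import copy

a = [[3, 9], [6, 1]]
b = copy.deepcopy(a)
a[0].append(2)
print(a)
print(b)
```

Key concept: deep copy is fully independent.
Step by step:
`a = [[3, 9], [6, 1]]` → a = [[3, 9], [6, 1]]
`b = copy.deepcopy(a)` → b = [[3, 9], [6, 1]]
`a[0].append(2)` → a = [[3, 9, 2], [6, 1]]
`print(a)` → prints [[3, 9, 2], [6, 1]]
`print(b)` → prints [[3, 9], [6, 1]]

Answer:
[[3, 9, 2], [6, 1]]
[[3, 9], [6, 1]]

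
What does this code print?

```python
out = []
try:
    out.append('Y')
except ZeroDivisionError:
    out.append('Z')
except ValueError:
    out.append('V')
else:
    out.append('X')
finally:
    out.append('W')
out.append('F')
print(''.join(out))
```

Execution trace: 'Y' (try body, no exception) → 'X' (else) → 'W' (finally) → 'F' (after the try/except). Output: YXWF

Answer: YXWF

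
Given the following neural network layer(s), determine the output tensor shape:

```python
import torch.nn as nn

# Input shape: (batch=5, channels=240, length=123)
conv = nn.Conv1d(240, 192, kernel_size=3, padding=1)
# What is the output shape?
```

Input: (5, 240, 123) -> Output: (5, 192, 123)

Answer: (5, 192, 123)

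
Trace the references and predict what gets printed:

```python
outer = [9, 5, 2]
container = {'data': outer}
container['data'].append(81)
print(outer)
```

Key concept: dict holds reference to list.
Step by step:
`outer = [9, 5, 2]` → outer = [9, 5, 2]
`container = {'data': outer}` → container = {'data': [9, 5, 2]}
`container['data'].append(81)` → outer = [9, 5, 2, 81]; container = {'data': [9, 5, 2, 81]}
`print(outer)` → prints [9, 5, 2, 81]

Answer: [9, 5, 2, 81]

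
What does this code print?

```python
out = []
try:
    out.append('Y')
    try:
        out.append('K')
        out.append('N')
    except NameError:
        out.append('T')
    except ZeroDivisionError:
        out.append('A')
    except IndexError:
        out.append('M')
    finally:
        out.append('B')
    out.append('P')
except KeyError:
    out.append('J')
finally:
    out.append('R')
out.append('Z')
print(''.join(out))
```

Execution trace: 'Y' (try body) → 'K' (inner try body) → 'N' (inner try body, no exception) → 'B' (inner finally) → 'P' (try body, no exception) → 'R' (finally) → 'Z' (after the try/except). Output: YKNBPRZ

Answer: YKNBPRZ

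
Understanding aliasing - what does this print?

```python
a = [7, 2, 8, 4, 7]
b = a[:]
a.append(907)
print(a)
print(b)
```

Key concept: slice [:] creates copy.
Step by step:
`a = [7, 2, 8, 4, 7]` → a = [7, 2, 8, 4, 7]
`b = a[:]` → b = [7, 2, 8, 4, 7]
`a.append(907)` → a = [7, 2, 8, 4, 7, 907]
`print(a)` → prints [7, 2, 8, 4, 7, 907]
`print(b)` → prints [7, 2, 8, 4, 7]

Answer:
[7, 2, 8, 4, 7, 907]
[7, 2, 8, 4, 7]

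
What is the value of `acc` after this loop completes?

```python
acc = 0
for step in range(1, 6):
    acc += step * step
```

Sum of squares 1² to 5² = 55
`acc` takes the values: 0 → 1 → 5 → 14 → 30 → 55

Answer: 55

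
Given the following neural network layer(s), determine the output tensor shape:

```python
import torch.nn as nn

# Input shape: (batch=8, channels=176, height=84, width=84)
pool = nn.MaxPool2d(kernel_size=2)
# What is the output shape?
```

Input: (8, 176, 84, 84) -> Output: (8, 176, 42, 42)

Answer: (8, 176, 42, 42)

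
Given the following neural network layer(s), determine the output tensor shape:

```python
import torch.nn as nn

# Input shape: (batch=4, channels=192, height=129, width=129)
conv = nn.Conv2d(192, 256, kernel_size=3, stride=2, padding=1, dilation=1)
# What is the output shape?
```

Input: (4, 192, 129, 129) -> Output: (4, 256, 65, 65)

Answer: (4, 256, 65, 65)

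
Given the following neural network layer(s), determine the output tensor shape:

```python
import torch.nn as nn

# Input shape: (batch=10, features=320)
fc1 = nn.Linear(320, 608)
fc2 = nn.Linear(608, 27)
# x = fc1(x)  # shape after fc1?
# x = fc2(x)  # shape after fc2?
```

Input: (10, 320) -> after fc1: (10, 608) -> Output: (10, 27)

Answer: (10, 27)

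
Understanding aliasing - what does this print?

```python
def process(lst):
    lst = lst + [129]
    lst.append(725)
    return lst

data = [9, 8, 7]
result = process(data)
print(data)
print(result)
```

Key concept: rebinding parameter vs mutation.
Step by step:
`data = [9, 8, 7]` → data = [9, 8, 7]
`result = process(data)` → result = [9, 8, 7, 129, 725]
`print(data)` → prints [9, 8, 7]
`print(result)` → prints [9, 8, 7, 129, 725]

Answer:
[9, 8, 7]
[9, 8, 7, 129, 725]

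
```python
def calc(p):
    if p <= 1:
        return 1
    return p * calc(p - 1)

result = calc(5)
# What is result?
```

calc(5) = 5 * 4 * 3 * 2 * 1 = 120

Answer: 120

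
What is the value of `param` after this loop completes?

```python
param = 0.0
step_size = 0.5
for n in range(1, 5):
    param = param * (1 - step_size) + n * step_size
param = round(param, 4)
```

Moving average with lr=0.5
`param` takes the values: 0.0 → 0.5 → 1.25 → 2.125 → 3.0625

Answer: 3.0625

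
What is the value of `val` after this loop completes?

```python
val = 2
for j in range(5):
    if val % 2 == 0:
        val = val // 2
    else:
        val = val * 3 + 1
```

Collatz-style transformation from 2
`val` takes the values: 2 → 1 → 4 → 2 → 1 → 4

Answer: 4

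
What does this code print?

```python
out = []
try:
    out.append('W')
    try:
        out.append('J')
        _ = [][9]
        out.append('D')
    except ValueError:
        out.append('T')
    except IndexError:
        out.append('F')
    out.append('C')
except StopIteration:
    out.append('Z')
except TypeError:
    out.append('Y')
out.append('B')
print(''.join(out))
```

Execution trace: 'W' (try body) → 'J' (inner try body) → 'F' (inner except IndexError) → 'C' (try body, no exception) → 'B' (after the try/except). Output: WJFCB

Answer: WJFCB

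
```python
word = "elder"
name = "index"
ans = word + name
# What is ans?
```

Trace:
`word = "elder"` → word = 'elder'
`name = "index"` → name = 'index'
`ans = word + name` → ans = 'elderindex'
So ans = 'elderindex'

Answer: 'elderindex'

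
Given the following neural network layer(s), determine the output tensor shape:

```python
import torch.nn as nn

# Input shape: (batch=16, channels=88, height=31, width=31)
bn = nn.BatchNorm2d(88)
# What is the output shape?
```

Input: (16, 88, 31, 31) -> Output: (16, 88, 31, 31)

Answer: (16, 88, 31, 31)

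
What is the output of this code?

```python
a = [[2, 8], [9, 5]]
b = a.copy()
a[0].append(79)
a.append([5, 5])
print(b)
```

Key concept: shallow copy with nested lists.
Step by step:
`a = [[2, 8], [9, 5]]` → a = [[2, 8], [9, 5]]
`b = a.copy()` → b = [[2, 8], [9, 5]]
`a[0].append(79)` → a = [[2, 8, 79], [9, 5]]; b = [[2, 8, 79], [9, 5]]
`a.append([5, 5])` → a = [[2, 8, 79], [9, 5], [5, 5]]
`print(b)` → prints [[2, 8, 79], [9, 5]]

Answer: [[2, 8, 79], [9, 5]]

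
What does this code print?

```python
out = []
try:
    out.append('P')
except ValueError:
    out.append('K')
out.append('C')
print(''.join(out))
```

Execution trace: 'P' (try body, no exception) → 'C' (after the try/except). Output: PC

Answer: PC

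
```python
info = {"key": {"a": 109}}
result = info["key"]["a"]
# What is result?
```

Trace:
`info = {"key": {"a": 109}}` → info = {'key': {'a': 109}}
`result = info["key"]["a"]` → result = 109
So result = 109

Answer: 109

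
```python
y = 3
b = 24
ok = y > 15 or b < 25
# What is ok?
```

Trace:
`y = 3` → y = 3
`b = 24` → b = 24
`ok = y > 15 or b < 25` → ok = True
So ok = True

Answer: True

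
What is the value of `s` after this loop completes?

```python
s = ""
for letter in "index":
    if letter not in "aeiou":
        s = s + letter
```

Remove vowels from 'index'
`s` takes the values: "" → "n" → "nd" → "ndx"

Answer: "ndx"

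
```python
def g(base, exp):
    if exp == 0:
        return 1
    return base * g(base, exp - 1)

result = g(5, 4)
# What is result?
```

g(5, 4) = 5 * 5 * 5 * 5 = 625

Answer: 625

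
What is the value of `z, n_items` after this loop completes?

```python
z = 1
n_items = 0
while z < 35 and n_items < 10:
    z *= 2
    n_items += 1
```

Double until >= 35 or 10 iterations
`z, n_items` takes the values: (1, 0) → (2, 0) → (2, 1) → (4, 1) → (4, 2) → (8, 2) → (8, 3) → (16, 3) → (16, 4) → (32, 4) → (32, 5) → (64, 5) → (64, 6)

Answer: 64, 6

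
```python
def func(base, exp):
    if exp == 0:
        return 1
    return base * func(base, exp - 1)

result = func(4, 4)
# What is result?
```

func(4, 4) = 4 * 4 * 4 * 4 = 256

Answer: 256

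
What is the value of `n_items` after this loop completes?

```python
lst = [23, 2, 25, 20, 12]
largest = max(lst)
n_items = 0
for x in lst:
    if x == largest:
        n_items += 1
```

Count of max value 25 in [23, 2, 25, 20, 12]
`n_items` takes the values: 0 → 1

Answer: 1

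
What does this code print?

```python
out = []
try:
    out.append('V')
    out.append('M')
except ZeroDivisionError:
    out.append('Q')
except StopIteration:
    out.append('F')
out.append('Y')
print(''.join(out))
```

Execution trace: 'V' (try body) → 'M' (try body, no exception) → 'Y' (after the try/except). Output: VMY

Answer: VMY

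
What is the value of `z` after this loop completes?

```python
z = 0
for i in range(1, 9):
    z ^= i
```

XOR of 1 to 8
`z` takes the values: 0 → 1 → 3 → 0 → 4 → 1 → 7 → 0 → 8

Answer: 8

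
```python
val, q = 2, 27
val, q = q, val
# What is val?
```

Trace:
`val, q = 2, 27` → val = 2; q = 27
`val, q = q, val` → val = 27; q = 2
So val = 27

Answer: 27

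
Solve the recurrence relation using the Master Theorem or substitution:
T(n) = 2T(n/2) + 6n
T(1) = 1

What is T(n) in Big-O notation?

By Master Theorem: a=2, b=2, f(n)=6n. Since log_2(2) = 1 and f(n) = Θ(n^1), Case 2 applies. T(n) = O(n log n).

Answer: O(n log n)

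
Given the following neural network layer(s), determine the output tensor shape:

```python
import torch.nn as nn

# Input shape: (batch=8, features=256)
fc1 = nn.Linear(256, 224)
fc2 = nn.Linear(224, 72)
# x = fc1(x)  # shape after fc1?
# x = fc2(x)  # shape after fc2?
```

Input: (8, 256) -> after fc1: (8, 224) -> Output: (8, 72)

Answer: (8, 72)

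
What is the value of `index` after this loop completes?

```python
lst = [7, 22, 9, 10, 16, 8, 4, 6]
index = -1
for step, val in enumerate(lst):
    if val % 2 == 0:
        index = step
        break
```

First even number index in [7, 22, 9, 10, 16, 8, 4, 6]
`index` takes the values: -1 → 1

Answer: 1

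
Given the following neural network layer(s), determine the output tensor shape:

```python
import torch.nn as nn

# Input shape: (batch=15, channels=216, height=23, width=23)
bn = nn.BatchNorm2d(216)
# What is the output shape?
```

Input: (15, 216, 23, 23) -> Output: (15, 216, 23, 23)

Answer: (15, 216, 23, 23)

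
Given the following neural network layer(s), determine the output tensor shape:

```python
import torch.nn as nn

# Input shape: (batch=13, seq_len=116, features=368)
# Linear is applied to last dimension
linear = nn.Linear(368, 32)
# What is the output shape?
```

Input: (13, 116, 368) -> Output: (13, 116, 32)

Answer: (13, 116, 32)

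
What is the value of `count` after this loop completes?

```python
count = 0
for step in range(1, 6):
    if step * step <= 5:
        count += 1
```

Count numbers where step² ≤ 5
`count` takes the values: 0 → 1 → 2

Answer: 2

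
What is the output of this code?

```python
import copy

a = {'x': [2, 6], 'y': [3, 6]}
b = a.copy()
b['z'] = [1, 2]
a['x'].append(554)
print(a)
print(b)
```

Key concept: shallow copy of dict with mutable values.
Step by step:
`a = {'x': [2, 6], 'y': [3, 6]}` → a = {'x': [2, 6], 'y': [3, 6]}
`b = a.copy()` → b = {'x': [2, 6], 'y': [3, 6]}
`b['z'] = [1, 2]` → b = {'x': [2, 6], 'y': [3, 6], 'z': [1, 2]}
`a['x'].append(554)` → a = {'x': [2, 6, 554], 'y': [3, 6]}; b = {'x': [2, 6, 554], 'y': [3, 6], 'z': [1, 2]}
`print(a)` → prints {'x': [2, 6, 554], 'y': [3, 6]}
`print(b)` → prints {'x': [2, 6, 554], 'y': [3, 6], 'z': [1, 2]}

Answer:
{'x': [2, 6, 554], 'y': [3, 6]}
{'x': [2, 6, 554], 'y': [3, 6], 'z': [1, 2]}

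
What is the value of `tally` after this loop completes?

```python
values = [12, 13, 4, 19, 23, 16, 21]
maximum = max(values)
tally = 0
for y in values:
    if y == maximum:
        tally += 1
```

Count of max value 23 in [12, 13, 4, 19, 23, 16, 21]
`tally` takes the values: 0 → 1

Answer: 1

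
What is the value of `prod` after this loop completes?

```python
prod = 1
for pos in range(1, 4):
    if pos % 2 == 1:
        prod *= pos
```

Product of odd numbers 1 to 3
`prod` takes the values: 1 → 3

Answer: 3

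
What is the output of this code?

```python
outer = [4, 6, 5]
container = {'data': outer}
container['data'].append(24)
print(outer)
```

Key concept: dict holds reference to list.
Step by step:
`outer = [4, 6, 5]` → outer = [4, 6, 5]
`container = {'data': outer}` → container = {'data': [4, 6, 5]}
`container['data'].append(24)` → outer = [4, 6, 5, 24]; container = {'data': [4, 6, 5, 24]}
`print(outer)` → prints [4, 6, 5, 24]

Answer: [4, 6, 5, 24]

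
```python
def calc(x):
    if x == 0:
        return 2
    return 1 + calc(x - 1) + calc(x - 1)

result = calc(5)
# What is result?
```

calc(x) = 1 + 2·calc(x-1), calc(0)=2. Closed form: (2+1)·2^5 - 1 = 95.

Answer: 95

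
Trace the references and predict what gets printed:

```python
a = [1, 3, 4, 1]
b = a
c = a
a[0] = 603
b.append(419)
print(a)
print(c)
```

Key concept: multiple aliases.
Step by step:
`a = [1, 3, 4, 1]` → a = [1, 3, 4, 1]
`b = a` → b = [1, 3, 4, 1] (same object as a)
`c = a` → c = [1, 3, 4, 1] (same object as a, b)
`a[0] = 603` → a = [603, 3, 4, 1] (same object as b, c); b = [603, 3, 4, 1] (same object as a, c); c = [603, 3, 4, 1] (same object as a, b)
`b.append(419)` → a = [603, 3, 4, 1, 419] (same object as b, c); b = [603, 3, 4, 1, 419] (same object as a, c); c = [603, 3, 4, 1, 419] (same object as a, b)
`print(a)` → prints [603, 3, 4, 1, 419]
`print(c)` → prints [603, 3, 4, 1, 419]

Answer:
[603, 3, 4, 1, 419]
[603, 3, 4, 1, 419]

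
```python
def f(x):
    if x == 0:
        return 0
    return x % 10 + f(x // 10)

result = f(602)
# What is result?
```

Sum of digits of 602: 2 + 0 + 6 = 8

Answer: 8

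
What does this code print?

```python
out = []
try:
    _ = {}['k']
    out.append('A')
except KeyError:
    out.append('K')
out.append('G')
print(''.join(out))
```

Execution trace: 'K' (except KeyError) → 'G' (after the try/except). Output: KG

Answer: KG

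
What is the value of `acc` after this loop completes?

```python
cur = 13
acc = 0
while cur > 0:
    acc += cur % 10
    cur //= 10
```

Sum digits of 13
`acc` takes the values: 0 → 3 → 4

Answer: 4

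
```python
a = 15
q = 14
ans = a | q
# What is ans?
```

Trace:
`a = 15` → a = 15
`q = 14` → q = 14
`ans = a | q` → ans = 15
So ans = 15

Answer: 15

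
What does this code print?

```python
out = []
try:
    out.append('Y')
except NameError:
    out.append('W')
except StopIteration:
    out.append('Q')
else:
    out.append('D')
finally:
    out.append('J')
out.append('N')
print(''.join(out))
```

Execution trace: 'Y' (try body, no exception) → 'D' (else) → 'J' (finally) → 'N' (after the try/except). Output: YDJN

Answer: YDJN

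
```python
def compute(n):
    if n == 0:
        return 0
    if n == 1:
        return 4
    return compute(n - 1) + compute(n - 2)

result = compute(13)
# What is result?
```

Build up from base cases: compute(0)=0, compute(1)=4, compute(2)=4, compute(3)=8, compute(4)=12, compute(5)=20, compute(6)=32, ..., compute(13)=932

Answer: 932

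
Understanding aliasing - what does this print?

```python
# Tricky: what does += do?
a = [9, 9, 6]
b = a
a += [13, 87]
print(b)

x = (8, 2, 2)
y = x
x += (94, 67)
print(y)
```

Key concept: += behavior differs for mutable vs immutable.
Step by step:
`a = [9, 9, 6]` → a = [9, 9, 6]
`b = a` → b = [9, 9, 6] (same object as a)
`a += [13, 87]` → a = [9, 9, 6, 13, 87] (same object as b); b = [9, 9, 6, 13, 87] (same object as a)
`print(b)` → prints [9, 9, 6, 13, 87]
`x = (8, 2, 2)` → x = (8, 2, 2)
`y = x` → y = (8, 2, 2)
`x += (94, 67)` → x = (8, 2, 2, 94, 67)
`print(y)` → prints (8, 2, 2)

Answer:
[9, 9, 6, 13, 87]
(8, 2, 2)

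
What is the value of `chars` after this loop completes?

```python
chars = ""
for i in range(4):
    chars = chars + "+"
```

Repeat '+' 4 times
`chars` takes the values: "" → "+" → "++" → "+++" → "++++"

Answer: "++++"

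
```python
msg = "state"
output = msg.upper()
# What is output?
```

Trace:
`msg = "state"` → msg = 'state'
`output = msg.upper()` → output = 'STATE'
So output = 'STATE'

Answer: 'STATE'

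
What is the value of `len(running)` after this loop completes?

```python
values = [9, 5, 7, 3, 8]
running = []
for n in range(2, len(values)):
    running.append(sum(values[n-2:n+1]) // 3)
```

Number of 3-element averages
`running` takes the values: [] → [7] → [7, 5] → [7, 5, 6]
So `len(running)` = 3

Answer: 3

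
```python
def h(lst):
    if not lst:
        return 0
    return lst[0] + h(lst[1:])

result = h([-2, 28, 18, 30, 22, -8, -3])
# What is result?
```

(-2) + 28 + 18 + 30 + 22 + (-8) + (-3) + 0 = 85

Answer: 85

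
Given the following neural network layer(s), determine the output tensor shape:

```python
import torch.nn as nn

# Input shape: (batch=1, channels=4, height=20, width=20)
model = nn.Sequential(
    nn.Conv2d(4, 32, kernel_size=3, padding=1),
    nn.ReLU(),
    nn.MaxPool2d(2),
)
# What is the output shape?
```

Input: (1, 4, 20, 20) -> after Conv2d: (1, 32, 20, 20) -> after ReLU: (1, 32, 20, 20) -> Output: (1, 32, 10, 10)

Answer: (1, 32, 10, 10)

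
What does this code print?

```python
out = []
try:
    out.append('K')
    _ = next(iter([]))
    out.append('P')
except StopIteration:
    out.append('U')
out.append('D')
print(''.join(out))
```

Execution trace: 'K' (try body) → 'U' (except StopIteration) → 'D' (after the try/except). Output: KUD

Answer: KUD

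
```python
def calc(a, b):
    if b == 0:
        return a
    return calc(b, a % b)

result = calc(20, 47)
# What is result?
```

calc(20, 47) -> calc(47, 20) -> calc(20, 7) -> calc(7, 6) -> calc(6, 1) -> calc(1, 0) -> 1

Answer: 1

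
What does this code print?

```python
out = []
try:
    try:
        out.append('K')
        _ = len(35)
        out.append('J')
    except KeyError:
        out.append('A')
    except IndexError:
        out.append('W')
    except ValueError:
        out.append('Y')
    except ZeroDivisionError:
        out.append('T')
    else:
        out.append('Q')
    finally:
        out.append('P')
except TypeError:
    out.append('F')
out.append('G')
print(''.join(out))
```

Execution trace: 'K' (try body) → 'P' (finally) → 'F' (outer except TypeError) → 'G' (after the try/except). Output: KPFG

Answer: KPFG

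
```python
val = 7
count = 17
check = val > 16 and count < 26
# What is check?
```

Trace:
`val = 7` → val = 7
`count = 17` → count = 17
`check = val > 16 and count < 26` → check = False
So check = False

Answer: False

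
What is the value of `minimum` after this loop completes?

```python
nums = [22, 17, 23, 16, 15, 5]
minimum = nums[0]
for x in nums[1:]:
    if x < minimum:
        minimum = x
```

Minimum of [22, 17, 23, 16, 15, 5]
`minimum` takes the values: 22 → 17 → 16 → 15 → 5

Answer: 5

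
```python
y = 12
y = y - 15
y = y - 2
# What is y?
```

Trace:
`y = 12` → y = 12
`y = y - 15` → y = -3
`y = y - 2` → y = -5
So y = -5

Answer: -5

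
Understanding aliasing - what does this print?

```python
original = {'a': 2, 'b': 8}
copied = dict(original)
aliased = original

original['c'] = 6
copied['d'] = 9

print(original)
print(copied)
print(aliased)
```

Key concept: dict() creates copy, assignment creates alias.
Step by step:
`original = {'a': 2, 'b': 8}` → original = {'a': 2, 'b': 8}
`copied = dict(original)` → copied = {'a': 2, 'b': 8}
`aliased = original` → aliased = {'a': 2, 'b': 8} (same object as original)
`original['c'] = 6` → original = {'a': 2, 'b': 8, 'c': 6} (same object as aliased); aliased = {'a': 2, 'b': 8, 'c': 6} (same object as original)
`copied['d'] = 9` → copied = {'a': 2, 'b': 8, 'd': 9}
`print(original)` → prints {'a': 2, 'b': 8, 'c': 6}
`print(copied)` → prints {'a': 2, 'b': 8, 'd': 9}
`print(aliased)` → prints {'a': 2, 'b': 8, 'c': 6}

Answer:
{'a': 2, 'b': 8, 'c': 6}
{'a': 2, 'b': 8, 'd': 9}
{'a': 2, 'b': 8, 'c': 6}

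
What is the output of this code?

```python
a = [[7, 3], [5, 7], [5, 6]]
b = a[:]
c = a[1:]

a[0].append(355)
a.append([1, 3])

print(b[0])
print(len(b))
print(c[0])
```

Key concept: slice with nested mutation.
Step by step:
`a = [[7, 3], [5, 7], [5, 6]]` → a = [[7, 3], [5, 7], [5, 6]]
`b = a[:]` → b = [[7, 3], [5, 7], [5, 6]]
`c = a[1:]` → c = [[5, 7], [5, 6]]
`a[0].append(355)` → a = [[7, 3, 355], [5, 7], [5, 6]]; b = [[7, 3, 355], [5, 7], [5, 6]]
`a.append([1, 3])` → a = [[7, 3, 355], [5, 7], [5, 6], [1, 3]]
`print(b[0])` → prints [7, 3, 355]
`print(len(b))` → prints 3
`print(c[0])` → prints [5, 7]

Answer:
[7, 3, 355]
3
[5, 7]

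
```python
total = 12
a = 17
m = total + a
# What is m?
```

Trace:
`total = 12` → total = 12
`a = 17` → a = 17
`m = total + a` → m = 29
So m = 29

Answer: 29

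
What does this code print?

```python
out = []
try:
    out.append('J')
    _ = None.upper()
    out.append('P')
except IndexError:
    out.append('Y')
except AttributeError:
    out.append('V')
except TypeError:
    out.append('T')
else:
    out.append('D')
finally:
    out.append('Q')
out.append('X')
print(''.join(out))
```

Execution trace: 'J' (try body) → 'V' (except AttributeError) → 'Q' (finally) → 'X' (after the try/except). Output: JVQX

Answer: JVQX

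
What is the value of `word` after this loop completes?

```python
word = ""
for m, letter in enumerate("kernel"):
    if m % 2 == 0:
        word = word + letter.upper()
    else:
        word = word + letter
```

Uppercase even positions in 'kernel'
`word` takes the values: "" → "K" → "Ke" → "KeR" → "KeRn" → "KeRnE" → "KeRnEl"

Answer: "KeRnEl"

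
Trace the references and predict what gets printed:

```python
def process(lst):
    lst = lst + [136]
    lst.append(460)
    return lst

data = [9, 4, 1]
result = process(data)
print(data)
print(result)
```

Key concept: rebinding parameter vs mutation.
Step by step:
`data = [9, 4, 1]` → data = [9, 4, 1]
`result = process(data)` → result = [9, 4, 1, 136, 460]
`print(data)` → prints [9, 4, 1]
`print(result)` → prints [9, 4, 1, 136, 460]

Answer:
[9, 4, 1]
[9, 4, 1, 136, 460]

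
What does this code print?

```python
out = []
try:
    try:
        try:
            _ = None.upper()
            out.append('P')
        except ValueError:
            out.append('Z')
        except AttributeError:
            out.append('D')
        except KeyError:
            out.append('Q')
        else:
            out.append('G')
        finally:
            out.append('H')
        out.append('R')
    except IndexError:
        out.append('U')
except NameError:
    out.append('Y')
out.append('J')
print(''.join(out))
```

Execution trace: 'D' (inner except AttributeError) → 'H' (inner finally) → 'R' (try body, no exception) → 'J' (after the try/except). Output: DHRJ

Answer: DHRJ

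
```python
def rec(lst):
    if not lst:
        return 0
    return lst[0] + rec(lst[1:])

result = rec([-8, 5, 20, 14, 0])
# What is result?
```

(-8) + 5 + 20 + 14 + 0 + 0 = 31

Answer: 31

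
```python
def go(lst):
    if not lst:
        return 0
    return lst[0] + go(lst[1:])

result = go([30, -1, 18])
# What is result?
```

30 + (-1) + 18 + 0 = 47

Answer: 47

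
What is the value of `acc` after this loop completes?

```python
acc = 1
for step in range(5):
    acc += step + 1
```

Start at 1, add 1 to 5 = 16
`acc` takes the values: 1 → 2 → 4 → 7 → 11 → 16

Answer: 16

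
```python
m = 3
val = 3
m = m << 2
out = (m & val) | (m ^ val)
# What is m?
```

Trace:
`m = 3` → m = 3
`val = 3` → val = 3
`m = m << 2` → m = 12
`out = (m & val) | (m ^ val)` → out = 15
So m = 12

Answer: 12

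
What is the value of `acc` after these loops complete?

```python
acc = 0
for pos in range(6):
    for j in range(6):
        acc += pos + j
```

Sum of all pos+j for pos,j in 6x6
`acc` takes the values: 0 → 1 → 3 → 6 → 10 → 15 → 16 → 18 → 21 → 25 → 30 → 36 → 38 → 41 → 45 → 50 → 56 → 63 → 66 → 70 → 75 → 81 → 88 → 96 → 100 → 105 → 111 → 118 → 126 → 135 → 140 → 146 → 153 → 161 → 170 → 180

Answer: 180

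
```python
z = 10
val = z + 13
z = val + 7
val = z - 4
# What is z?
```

Trace:
`z = 10` → z = 10
`val = z + 13` → val = 23
`z = val + 7` → z = 30
`val = z - 4` → val = 26
So z = 30

Answer: 30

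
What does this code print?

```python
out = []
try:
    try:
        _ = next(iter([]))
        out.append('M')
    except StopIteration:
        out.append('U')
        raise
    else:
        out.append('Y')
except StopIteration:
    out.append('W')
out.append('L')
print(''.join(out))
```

Execution trace: 'U' (inner except StopIteration) → 'W' (outer except StopIteration) → 'L' (after the try/except). Output: UWL

Answer: UWL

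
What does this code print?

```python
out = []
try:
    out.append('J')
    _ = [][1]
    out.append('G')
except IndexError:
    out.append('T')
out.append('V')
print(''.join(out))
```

Execution trace: 'J' (try body) → 'T' (except IndexError) → 'V' (after the try/except). Output: JTV

Answer: JTV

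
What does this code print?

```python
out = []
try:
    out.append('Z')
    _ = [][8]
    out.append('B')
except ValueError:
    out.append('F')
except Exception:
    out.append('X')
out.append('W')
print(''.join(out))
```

Execution trace: 'Z' (try body) → 'X' (except Exception) → 'W' (after the try/except). Output: ZXW

Answer: ZXW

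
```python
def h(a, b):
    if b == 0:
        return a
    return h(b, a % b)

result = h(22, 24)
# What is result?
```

h(22, 24) -> h(24, 22) -> h(22, 2) -> h(2, 0) -> 2

Answer: 2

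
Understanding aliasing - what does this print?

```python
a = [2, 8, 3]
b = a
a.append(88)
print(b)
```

Key concept: basic list aliasing.
Step by step:
`a = [2, 8, 3]` → a = [2, 8, 3]
`b = a` → b = [2, 8, 3] (same object as a)
`a.append(88)` → a = [2, 8, 3, 88] (same object as b); b = [2, 8, 3, 88] (same object as a)
`print(b)` → prints [2, 8, 3, 88]

Answer: [2, 8, 3, 88]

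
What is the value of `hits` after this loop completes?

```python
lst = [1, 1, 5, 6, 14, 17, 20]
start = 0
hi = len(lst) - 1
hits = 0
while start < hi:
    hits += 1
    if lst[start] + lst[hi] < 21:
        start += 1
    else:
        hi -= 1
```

Steps to find pair summing to 21
`hits` takes the values: 0 → 1 → 2 → 3 → 4 → 5 → 6

Answer: 6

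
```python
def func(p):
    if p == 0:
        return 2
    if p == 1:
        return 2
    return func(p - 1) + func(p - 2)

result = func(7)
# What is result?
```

Build up from base cases: func(0)=2, func(1)=2, func(2)=4, func(3)=6, func(4)=10, func(5)=16, func(6)=26, ..., func(7)=42

Answer: 42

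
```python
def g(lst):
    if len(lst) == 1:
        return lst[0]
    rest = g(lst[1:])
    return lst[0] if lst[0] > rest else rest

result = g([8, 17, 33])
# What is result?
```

Recursive max over [8, 17, 33] = 33

Answer: 33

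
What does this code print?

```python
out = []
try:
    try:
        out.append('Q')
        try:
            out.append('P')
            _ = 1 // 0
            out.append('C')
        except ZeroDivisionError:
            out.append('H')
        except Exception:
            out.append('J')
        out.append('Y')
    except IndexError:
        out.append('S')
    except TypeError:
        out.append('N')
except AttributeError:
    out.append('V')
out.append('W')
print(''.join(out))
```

Execution trace: 'Q' (try body) → 'P' (inner try body) → 'H' (inner except ZeroDivisionError) → 'Y' (try body, no exception) → 'W' (after the try/except). Output: QPHYW

Answer: QPHYW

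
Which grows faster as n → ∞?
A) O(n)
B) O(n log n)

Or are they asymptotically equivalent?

O(n) vs O(n log n): Higher order terms dominate.

Answer: B) O(n log n) grows faster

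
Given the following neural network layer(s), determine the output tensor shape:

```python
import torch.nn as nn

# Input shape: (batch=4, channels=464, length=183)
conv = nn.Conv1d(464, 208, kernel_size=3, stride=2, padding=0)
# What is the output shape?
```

Input: (4, 464, 183) -> Output: (4, 208, 91)

Answer: (4, 208, 91)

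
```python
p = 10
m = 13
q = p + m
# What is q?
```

Trace:
`p = 10` → p = 10
`m = 13` → m = 13
`q = p + m` → q = 23
So q = 23

Answer: 23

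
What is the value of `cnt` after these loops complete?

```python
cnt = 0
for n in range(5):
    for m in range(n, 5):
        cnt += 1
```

Upper triangle: 5 + 4 + ... + 1
`cnt` takes the values: 0 → 1 → 2 → 3 → 4 → 5 → 6 → 7 → 8 → 9 → 10 → 11 → 12 → 13 → 14 → 15

Answer: 15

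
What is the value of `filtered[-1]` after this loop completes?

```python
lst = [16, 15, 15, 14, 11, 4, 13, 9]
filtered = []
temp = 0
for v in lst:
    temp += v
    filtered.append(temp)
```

Cumulative sum ends at 97
`filtered` takes the values: [] → [16] → [16, 31] → [16, 31, 46] → [16, 31, 46, 60] → [16, 31, 46, 60, 71] → [16, 31, 46, 60, 71, 75] → [16, 31, 46, 60, 71, 75, 88] → [16, 31, 46, 60, 71, 75, 88, 97]
So `filtered[-1]` = 97

Answer: 97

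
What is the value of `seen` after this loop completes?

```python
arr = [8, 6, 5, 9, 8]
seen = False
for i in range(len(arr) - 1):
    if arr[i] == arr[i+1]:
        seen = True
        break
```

Check consecutive duplicates in [8, 6, 5, 9, 8]
`seen` takes the values: False

Answer: False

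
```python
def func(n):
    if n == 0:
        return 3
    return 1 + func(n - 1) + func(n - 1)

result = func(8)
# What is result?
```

func(n) = 1 + 2·func(n-1), func(0)=3. Closed form: (3+1)·2^8 - 1 = 1023.

Answer: 1023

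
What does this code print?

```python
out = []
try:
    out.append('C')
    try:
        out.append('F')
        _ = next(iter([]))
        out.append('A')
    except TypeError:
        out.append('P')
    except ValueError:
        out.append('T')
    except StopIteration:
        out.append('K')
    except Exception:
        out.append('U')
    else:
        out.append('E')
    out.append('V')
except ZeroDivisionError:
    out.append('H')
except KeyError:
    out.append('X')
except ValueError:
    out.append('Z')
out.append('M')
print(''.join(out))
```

Execution trace: 'C' (try body) → 'F' (inner try body) → 'K' (inner except StopIteration) → 'V' (try body, no exception) → 'M' (after the try/except). Output: CFKVM

Answer: CFKVM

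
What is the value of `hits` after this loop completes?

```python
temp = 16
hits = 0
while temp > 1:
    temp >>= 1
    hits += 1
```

Count right shifts until 1
`hits` takes the values: 0 → 1 → 2 → 3 → 4

Answer: 4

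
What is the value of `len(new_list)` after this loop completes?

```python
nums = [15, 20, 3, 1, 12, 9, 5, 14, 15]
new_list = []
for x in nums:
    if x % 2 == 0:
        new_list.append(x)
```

Count even numbers in [15, 20, 3, 1, 12, 9, 5, 14, 15]
`new_list` takes the values: [] → [20] → [20, 12] → [20, 12, 14]
So `len(new_list)` = 3

Answer: 3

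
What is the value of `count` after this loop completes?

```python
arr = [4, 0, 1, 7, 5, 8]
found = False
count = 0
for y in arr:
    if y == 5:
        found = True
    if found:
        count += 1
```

Count elements after first 5 in [4, 0, 1, 7, 5, 8]
`count` takes the values: 0 → 1 → 2

Answer: 2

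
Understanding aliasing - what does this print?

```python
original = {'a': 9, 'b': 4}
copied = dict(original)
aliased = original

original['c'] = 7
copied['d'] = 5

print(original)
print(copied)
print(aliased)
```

Key concept: dict() creates copy, assignment creates alias.
Step by step:
`original = {'a': 9, 'b': 4}` → original = {'a': 9, 'b': 4}
`copied = dict(original)` → copied = {'a': 9, 'b': 4}
`aliased = original` → aliased = {'a': 9, 'b': 4} (same object as original)
`original['c'] = 7` → original = {'a': 9, 'b': 4, 'c': 7} (same object as aliased); aliased = {'a': 9, 'b': 4, 'c': 7} (same object as original)
`copied['d'] = 5` → copied = {'a': 9, 'b': 4, 'd': 5}
`print(original)` → prints {'a': 9, 'b': 4, 'c': 7}
`print(copied)` → prints {'a': 9, 'b': 4, 'd': 5}
`print(aliased)` → prints {'a': 9, 'b': 4, 'c': 7}

Answer:
{'a': 9, 'b': 4, 'c': 7}
{'a': 9, 'b': 4, 'd': 5}
{'a': 9, 'b': 4, 'c': 7}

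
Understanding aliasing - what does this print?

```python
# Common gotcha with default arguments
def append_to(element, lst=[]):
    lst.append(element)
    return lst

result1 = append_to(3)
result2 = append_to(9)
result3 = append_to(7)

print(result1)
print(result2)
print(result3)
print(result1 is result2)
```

Key concept: mutable default argument gotcha.
Step by step:
`result1 = append_to(3)` → result1 = [3]
`result2 = append_to(9)` → result1 = [3, 9] (same object as result2); result2 = [3, 9] (same object as result1)
`result3 = append_to(7)` → result1 = [3, 9, 7] (same object as result2, result3); result2 = [3, 9, 7] (same object as result1, result3); result3 = [3, 9, 7] (same object as result1, result2)
`print(result1)` → prints [3, 9, 7]
`print(result2)` → prints [3, 9, 7]
`print(result3)` → prints [3, 9, 7]
`print(result1 is result2)` → prints True

Answer:
[3, 9, 7]
[3, 9, 7]
[3, 9, 7]
True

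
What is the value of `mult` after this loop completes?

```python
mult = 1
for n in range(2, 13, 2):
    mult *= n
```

Product of even numbers 2 to 12
`mult` takes the values: 1 → 2 → 8 → 48 → 384 → 3840 → 46080

Answer: 46080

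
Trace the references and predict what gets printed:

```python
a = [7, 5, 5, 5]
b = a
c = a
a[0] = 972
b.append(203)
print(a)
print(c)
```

Key concept: multiple aliases.
Step by step:
`a = [7, 5, 5, 5]` → a = [7, 5, 5, 5]
`b = a` → b = [7, 5, 5, 5] (same object as a)
`c = a` → c = [7, 5, 5, 5] (same object as a, b)
`a[0] = 972` → a = [972, 5, 5, 5] (same object as b, c); b = [972, 5, 5, 5] (same object as a, c); c = [972, 5, 5, 5] (same object as a, b)
`b.append(203)` → a = [972, 5, 5, 5, 203] (same object as b, c); b = [972, 5, 5, 5, 203] (same object as a, c); c = [972, 5, 5, 5, 203] (same object as a, b)
`print(a)` → prints [972, 5, 5, 5, 203]
`print(c)` → prints [972, 5, 5, 5, 203]

Answer:
[972, 5, 5, 5, 203]
[972, 5, 5, 5, 203]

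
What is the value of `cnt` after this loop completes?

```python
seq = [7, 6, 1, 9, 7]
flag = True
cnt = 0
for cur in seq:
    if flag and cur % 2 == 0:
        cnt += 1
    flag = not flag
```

Count even values at even positions
`cnt` takes the values: 0

Answer: 0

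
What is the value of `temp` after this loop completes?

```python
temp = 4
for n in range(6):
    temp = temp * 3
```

Multiply by 3, 6 times: 4 * 3^6 = 2916
`temp` takes the values: 4 → 12 → 36 → 108 → 324 → 972 → 2916

Answer: 2916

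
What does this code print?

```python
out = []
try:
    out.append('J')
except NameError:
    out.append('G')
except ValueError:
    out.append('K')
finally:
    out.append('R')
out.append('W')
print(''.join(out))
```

Execution trace: 'J' (try body, no exception) → 'R' (finally) → 'W' (after the try/except). Output: JRW

Answer: JRW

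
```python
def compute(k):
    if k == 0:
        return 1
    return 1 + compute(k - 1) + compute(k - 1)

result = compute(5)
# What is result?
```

compute(k) = 1 + 2·compute(k-1), compute(0)=1. Closed form: (1+1)·2^5 - 1 = 63.

Answer: 63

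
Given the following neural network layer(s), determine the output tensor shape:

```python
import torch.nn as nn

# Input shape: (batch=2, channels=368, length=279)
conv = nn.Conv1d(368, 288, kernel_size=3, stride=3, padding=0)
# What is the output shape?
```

Input: (2, 368, 279) -> Output: (2, 288, 93)

Answer: (2, 288, 93)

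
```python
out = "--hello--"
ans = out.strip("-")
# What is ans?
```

Trace:
`out = "--hello--"` → out = '--hello--'
`ans = out.strip("-")` → ans = 'hello'
So ans = 'hello'

Answer: 'hello'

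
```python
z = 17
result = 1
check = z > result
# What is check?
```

Trace:
`z = 17` → z = 17
`result = 1` → result = 1
`check = z > result` → check = True
So check = True

Answer: True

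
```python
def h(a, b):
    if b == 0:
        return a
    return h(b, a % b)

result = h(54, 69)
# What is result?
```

h(54, 69) -> h(69, 54) -> h(54, 15) -> h(15, 9) -> h(9, 6) -> h(6, 3) -> h(3, 0) -> 3

Answer: 3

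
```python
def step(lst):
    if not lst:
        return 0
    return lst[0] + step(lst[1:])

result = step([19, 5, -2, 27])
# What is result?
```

19 + 5 + (-2) + 27 + 0 = 49

Answer: 49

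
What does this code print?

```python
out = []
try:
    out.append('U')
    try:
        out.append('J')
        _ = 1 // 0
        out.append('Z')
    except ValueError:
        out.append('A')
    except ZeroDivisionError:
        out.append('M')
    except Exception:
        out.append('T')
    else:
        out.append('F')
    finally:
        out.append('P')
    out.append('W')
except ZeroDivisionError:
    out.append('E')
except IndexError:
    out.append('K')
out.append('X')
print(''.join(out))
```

Execution trace: 'U' (try body) → 'J' (inner try body) → 'M' (inner except ZeroDivisionError) → 'P' (inner finally) → 'W' (try body, no exception) → 'X' (after the try/except). Output: UJMPWX

Answer: UJMPWX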